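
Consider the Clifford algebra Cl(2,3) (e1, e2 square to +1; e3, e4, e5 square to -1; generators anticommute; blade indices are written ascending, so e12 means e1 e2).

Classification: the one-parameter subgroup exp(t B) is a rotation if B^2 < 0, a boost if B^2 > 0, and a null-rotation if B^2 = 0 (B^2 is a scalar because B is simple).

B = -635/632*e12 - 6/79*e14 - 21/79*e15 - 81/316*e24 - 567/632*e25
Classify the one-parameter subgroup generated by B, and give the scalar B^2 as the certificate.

B^2 term by term: the squares give (-635/632)^2*(e12)^2 + (-6/79)^2*(e14)^2 + (-21/79)^2*(e15)^2 + (-81/316)^2*(e24)^2 + (-567/632)^2*(e25)^2 = 403225/399424*(-1) + 36/6241*(+1) + 441/6241*(+1) + 6561/99856*(+1) + 321489/399424*(+1) = -1/16 (each basis 2-blade squares to minus the product of its generators' squares); cross terms between blades sharing an index anticommute and cancel; the commuting (index-disjoint) pairs give grade-4 terms 2*c*c'*(blade product), which cancel blade by blade — e1245: -1701/12482 + 1701/12482 = 0 — confirming B is simple. So B^2 = -1/16.
Answer: rotation, certificate B^2 = -1/16. The invariant at work: B^2 = -1/16 is unchanged by conjugation, hence its sign classifies the subgroup whatever basis B is written in.


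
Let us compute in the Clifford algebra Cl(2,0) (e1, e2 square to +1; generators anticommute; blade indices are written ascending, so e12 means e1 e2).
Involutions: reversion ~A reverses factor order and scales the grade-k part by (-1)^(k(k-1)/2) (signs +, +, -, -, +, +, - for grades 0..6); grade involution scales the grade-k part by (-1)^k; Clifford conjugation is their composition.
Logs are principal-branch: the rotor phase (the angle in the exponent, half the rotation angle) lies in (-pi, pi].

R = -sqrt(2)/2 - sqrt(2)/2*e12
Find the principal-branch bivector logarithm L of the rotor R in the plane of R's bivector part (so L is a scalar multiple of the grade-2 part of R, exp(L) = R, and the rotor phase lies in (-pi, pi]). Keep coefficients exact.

The scalar part of R is -sqrt(2)/2, which pins the rotor phase on the principal branch; dividing the bivector part by the sine of that phase recovers the unit plane, and L is the phase times that plane.
Concretely: cos(phase) = -sqrt(2)/2 gives phase = ±3*pi/4, and since phase/sin(phase) is even the sign is immaterial: L = (phase/sin(phase)) * <R>_2 = (3*sqrt(2)*pi/4) * <R>_2.
Answer: -3*pi/4*e12


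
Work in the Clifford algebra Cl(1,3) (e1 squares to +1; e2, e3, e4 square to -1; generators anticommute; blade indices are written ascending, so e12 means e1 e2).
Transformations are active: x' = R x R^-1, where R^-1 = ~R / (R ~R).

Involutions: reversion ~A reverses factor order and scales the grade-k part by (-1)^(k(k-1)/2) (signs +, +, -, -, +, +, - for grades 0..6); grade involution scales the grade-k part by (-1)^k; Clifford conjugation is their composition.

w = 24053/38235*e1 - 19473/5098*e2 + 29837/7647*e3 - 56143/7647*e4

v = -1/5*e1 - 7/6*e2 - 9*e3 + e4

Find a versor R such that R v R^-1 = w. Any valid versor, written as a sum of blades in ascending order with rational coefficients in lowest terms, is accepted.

The midline construction: v and w both square to -74989/900, so reflecting in their sum 16406/38235*e1 - 38131/7647*e2 - 38986/7647*e3 - 48496/7647*e4 exchanges them.
Answer: 16406/38235*e1 - 38131/7647*e2 - 38986/7647*e3 - 48496/7647*e4


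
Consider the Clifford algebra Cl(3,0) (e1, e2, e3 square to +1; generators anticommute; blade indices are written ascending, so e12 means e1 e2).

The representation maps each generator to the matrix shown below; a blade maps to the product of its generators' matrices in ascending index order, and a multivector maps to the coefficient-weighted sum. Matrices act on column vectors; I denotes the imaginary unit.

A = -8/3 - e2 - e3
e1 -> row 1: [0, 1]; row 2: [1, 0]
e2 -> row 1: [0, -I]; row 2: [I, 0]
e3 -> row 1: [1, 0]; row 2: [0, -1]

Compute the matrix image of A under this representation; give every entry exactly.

M = (-8/3)*1 + (-1)*rho(e2) + (-1)*rho(e3), summed entrywise (1 is the identity matrix):
Answer: row 1: [-11/3, I]; row 2: [-I, -5/3]


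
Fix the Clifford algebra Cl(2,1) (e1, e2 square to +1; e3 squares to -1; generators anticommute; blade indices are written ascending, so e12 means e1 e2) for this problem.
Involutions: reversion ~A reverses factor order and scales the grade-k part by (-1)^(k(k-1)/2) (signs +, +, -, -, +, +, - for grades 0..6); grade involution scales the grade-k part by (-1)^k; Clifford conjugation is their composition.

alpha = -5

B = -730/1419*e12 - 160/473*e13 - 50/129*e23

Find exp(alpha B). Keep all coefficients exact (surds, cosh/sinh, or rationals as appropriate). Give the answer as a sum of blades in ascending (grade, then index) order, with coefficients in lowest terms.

B^2 term by term: the squares give (-730/1419)^2*(e12)^2 + (-160/473)^2*(e13)^2 + (-50/129)^2*(e23)^2 = 532900/2013561*(-1) + 25600/223729*(+1) + 2500/16641*(+1) = 0 (each basis 2-blade squares to minus the product of its generators' squares); cross terms between blades sharing an index anticommute and cancel. So B^2 = 0.
B^2 = 0, and the exponential is exactly linear here: exp(alpha B) = 1 + alpha B (parabolic case).
Answer: 1 + 3650/1419*e12 + 800/473*e13 + 250/129*e23


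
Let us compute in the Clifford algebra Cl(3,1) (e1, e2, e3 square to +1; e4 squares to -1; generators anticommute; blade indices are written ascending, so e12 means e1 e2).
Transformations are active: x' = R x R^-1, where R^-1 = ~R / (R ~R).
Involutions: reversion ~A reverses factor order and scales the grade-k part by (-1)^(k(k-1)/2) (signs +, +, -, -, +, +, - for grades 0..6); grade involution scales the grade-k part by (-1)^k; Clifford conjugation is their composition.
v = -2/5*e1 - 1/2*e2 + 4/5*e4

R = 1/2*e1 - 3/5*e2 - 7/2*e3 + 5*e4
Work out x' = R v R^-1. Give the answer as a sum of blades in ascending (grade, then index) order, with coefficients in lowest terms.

~R = 1/2*e1 - 3/5*e2 - 7/2*e3 + 5*e4, and R ~R = -607/50, so R^-1 = ~R / (-607/50).
R v = -39/10 - 49/100*e12 - 7/5*e13 + 12/5*e14 - 7/4*e23 + 101/50*e24 - 14/5*e34
Answer: 2189/3035*e1 + 139/1214*e2 - 1365/607*e3 + 7322/3035*e4


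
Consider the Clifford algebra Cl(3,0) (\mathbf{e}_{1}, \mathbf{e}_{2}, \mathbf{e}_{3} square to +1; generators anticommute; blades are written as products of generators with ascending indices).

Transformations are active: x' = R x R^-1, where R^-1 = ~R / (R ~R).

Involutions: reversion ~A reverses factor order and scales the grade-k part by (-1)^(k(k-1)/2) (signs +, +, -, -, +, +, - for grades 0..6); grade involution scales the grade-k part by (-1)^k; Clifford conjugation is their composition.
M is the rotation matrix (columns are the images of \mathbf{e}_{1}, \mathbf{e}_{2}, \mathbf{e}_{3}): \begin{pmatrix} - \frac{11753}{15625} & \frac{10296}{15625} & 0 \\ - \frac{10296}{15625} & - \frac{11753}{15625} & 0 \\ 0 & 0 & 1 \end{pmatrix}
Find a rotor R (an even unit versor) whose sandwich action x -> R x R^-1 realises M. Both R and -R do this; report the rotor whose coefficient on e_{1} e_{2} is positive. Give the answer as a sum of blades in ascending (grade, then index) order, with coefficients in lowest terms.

Method: write R = a + b12*e_{1} e_{2} + b13*e_{1} e_{3} + b23*e_{2} e_{3} with a^2 + b12^2 + b13^2 + b23^2 = 1 (so R^-1 = ~R). Expanding the columns R e_j ~R gives tr M = 4a^2 - 1 and, from the antisymmetric part, M21 - M12 = -4a*b12, M13 - M31 = 4a*b13, M32 - M23 = -4a*b23.
Here tr M = -\frac{7881}{15625}, so a^2 = (1 + tr M)/4 = \frac{1936}{15625} and a = ±\frac{44}{125}. Taking a = \frac{44}{125}: M21 - M12 = -\frac{20592}{15625}, M13 - M31 = 0, M32 - M23 = 0, giving b12 = \frac{117}{125}, b13 = 0, b23 = 0, i.e. R = \frac{44}{125} + \frac{117}{125} e_{1} e_{2}.
Its e_{1} e_{2} coefficient is already positive.
Answer: \frac{44}{125} + \frac{117}{125} e_{1} e_{2}. Note: both R and -R realise this M (trace -\frac{7881}{15625}); the covering map identifies them, and the e_{1} e_{2}-coefficient sign is the tie-breaker.


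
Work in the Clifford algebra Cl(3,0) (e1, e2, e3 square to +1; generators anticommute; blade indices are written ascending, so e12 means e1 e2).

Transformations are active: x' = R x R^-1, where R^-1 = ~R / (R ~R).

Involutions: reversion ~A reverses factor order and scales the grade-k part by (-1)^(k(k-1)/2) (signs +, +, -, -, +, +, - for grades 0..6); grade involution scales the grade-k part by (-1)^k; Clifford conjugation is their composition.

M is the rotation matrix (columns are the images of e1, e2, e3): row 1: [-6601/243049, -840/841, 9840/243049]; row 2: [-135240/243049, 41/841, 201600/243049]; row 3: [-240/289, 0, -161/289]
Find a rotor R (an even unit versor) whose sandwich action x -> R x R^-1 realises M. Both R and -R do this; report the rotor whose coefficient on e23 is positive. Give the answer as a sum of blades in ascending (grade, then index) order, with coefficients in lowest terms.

Method: write R = a + b12*e12 + b13*e13 + b23*e23 with a^2 + b12^2 + b13^2 + b23^2 = 1 (so R^-1 = ~R). Expanding the columns R e_j ~R gives tr M = 4a^2 - 1 and, from the antisymmetric part, M21 - M12 = -4a*b12, M13 - M31 = 4a*b13, M32 - M23 = -4a*b23.
Here tr M = -130153/243049, so a^2 = (1 + tr M)/4 = 28224/243049 and a = ±168/493. Taking a = 168/493: M21 - M12 = 107520/243049, M13 - M31 = 211680/243049, M32 - M23 = -201600/243049, giving b12 = -160/493, b13 = 315/493, b23 = 300/493, i.e. R = 168/493 - 160/493*e12 + 315/493*e13 + 300/493*e23.
Its e23 coefficient is already positive.
Answer: 168/493 - 160/493*e12 + 315/493*e13 + 300/493*e23. Key observation: the double cover Spin(3) -> SO(3) sends R and -R to the same matrix (trace -130153/243049 here), so the stated sign of the e23 coefficient is what selects one sheet.


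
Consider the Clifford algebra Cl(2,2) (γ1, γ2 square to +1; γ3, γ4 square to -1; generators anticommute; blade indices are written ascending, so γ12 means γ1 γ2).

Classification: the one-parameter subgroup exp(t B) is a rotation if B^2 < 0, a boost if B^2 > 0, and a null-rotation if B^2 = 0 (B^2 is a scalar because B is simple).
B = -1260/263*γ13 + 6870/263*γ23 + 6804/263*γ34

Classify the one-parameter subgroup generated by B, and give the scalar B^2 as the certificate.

B^2 term by term: the squares give (-1260/263)^2*(γ13)^2 + (6870/263)^2*(γ23)^2 + (6804/263)^2*(γ34)^2 = 1587600/69169*(+1) + 47196900/69169*(+1) + 46294416/69169*(-1) = 36 (each basis 2-blade squares to minus the product of its generators' squares); cross terms between blades sharing an index anticommute and cancel. So B^2 = 36.
Answer: boost, certificate B^2 = 36. Note: conjugating B changes its blade decomposition but never the scalar B^2 = 36, whose sign settles the classification.


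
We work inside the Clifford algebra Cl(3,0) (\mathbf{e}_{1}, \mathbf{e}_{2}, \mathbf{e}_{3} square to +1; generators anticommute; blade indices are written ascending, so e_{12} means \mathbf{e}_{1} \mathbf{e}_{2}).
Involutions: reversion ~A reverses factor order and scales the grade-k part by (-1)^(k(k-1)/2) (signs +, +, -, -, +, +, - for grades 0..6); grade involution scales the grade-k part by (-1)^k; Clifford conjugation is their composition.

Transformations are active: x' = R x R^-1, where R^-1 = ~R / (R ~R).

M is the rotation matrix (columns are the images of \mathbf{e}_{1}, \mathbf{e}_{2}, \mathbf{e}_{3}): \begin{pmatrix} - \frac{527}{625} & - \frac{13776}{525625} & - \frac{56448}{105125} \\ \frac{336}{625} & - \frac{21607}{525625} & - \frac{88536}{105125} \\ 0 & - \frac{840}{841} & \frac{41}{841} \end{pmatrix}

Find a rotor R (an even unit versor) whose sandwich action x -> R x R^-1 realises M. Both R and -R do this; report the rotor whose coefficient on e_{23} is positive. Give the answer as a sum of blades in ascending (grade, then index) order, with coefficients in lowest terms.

Method: write R = a + b12*e_{12} + b13*e_{13} + b23*e_{23} with a^2 + b12^2 + b13^2 + b23^2 = 1 (so R^-1 = ~R). Expanding the columns R e_j ~R gives tr M = 4a^2 - 1 and, from the antisymmetric part, M21 - M12 = -4a*b12, M13 - M31 = 4a*b13, M32 - M23 = -4a*b23.
Here tr M = -\frac{439189}{525625}, so a^2 = (1 + tr M)/4 = \frac{21609}{525625} and a = ±\frac{147}{725}. Taking a = \frac{147}{725}: M21 - M12 = \frac{296352}{525625}, M13 - M31 = -\frac{56448}{105125}, M32 - M23 = -\frac{16464}{105125}, giving b12 = -\frac{504}{725}, b13 = -\frac{96}{145}, b23 = \frac{28}{145}, i.e. R = \frac{147}{725} - \frac{504}{725} e_{12} - \frac{96}{145} e_{13} + \frac{28}{145} e_{23}.
Its e_{23} coefficient is already positive.
Answer: \frac{147}{725} - \frac{504}{725} e_{12} - \frac{96}{145} e_{13} + \frac{28}{145} e_{23}. Key observation: the double cover Spin(3) -> SO(3) sends R and -R to the same matrix (trace -\frac{439189}{525625} here), so the stated sign of the e_{23} coefficient is what selects one sheet.


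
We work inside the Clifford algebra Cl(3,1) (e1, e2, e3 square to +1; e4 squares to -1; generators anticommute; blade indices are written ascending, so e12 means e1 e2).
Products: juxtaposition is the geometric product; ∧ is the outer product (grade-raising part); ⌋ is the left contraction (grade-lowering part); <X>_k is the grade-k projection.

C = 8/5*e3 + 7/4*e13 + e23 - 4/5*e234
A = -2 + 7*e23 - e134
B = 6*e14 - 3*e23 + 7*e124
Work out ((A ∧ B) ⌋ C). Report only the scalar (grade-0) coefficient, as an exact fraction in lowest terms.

step 1: -12*e14 + 6*e23 - 14*e124 + 42*e1234
step 2: -6 + 24/5*e4
Answer: -6


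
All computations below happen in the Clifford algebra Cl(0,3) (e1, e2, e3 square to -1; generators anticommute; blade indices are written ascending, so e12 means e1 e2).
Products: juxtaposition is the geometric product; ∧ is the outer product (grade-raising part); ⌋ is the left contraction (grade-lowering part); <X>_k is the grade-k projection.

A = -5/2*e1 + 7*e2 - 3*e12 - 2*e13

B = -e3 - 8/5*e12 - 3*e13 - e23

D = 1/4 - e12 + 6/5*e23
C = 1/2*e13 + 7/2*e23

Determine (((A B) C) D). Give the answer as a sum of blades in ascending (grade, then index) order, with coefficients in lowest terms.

step 1: -54/5 - 66/5*e1 - 4*e2 - 1/2*e3 + 2*e12 - 1/2*e13 - 6/5*e23 + 53/2*e123
step 2: 89/20 - 93*e1 + 23/2*e2 + 103/5*e3 - 23/20*e12 - 62/5*e13 - 184/5*e23 - 221/5*e123
step 3: 17649/400 + 1829/100*e1 - 13081/200*e2 - 1057/20*e3 - 7847/400*e12 + 877/25*e13 - 813/50*e23 - 573/4*e123
Answer: 17649/400 + 1829/100*e1 - 13081/200*e2 - 1057/20*e3 - 7847/400*e12 + 877/25*e13 - 813/50*e23 - 573/4*e123


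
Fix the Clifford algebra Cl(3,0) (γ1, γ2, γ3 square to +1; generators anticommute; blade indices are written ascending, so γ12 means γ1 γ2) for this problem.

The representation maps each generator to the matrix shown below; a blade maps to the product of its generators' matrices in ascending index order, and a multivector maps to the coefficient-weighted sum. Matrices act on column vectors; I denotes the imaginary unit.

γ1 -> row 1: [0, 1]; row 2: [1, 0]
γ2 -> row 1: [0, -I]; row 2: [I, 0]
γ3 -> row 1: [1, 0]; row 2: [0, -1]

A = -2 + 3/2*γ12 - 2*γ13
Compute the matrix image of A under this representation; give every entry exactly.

Bivector images (products of the table entries): rho(γ12) = rho(γ1)rho(γ2) = row 1: [I, 0]; row 2: [0, -I]; rho(γ13) = rho(γ1)rho(γ3) = row 1: [0, -1]; row 2: [1, 0].
M = (-2)*1 + (3/2)*rho(γ12) + (-2)*rho(γ13), summed entrywise (1 is the identity matrix):
Answer: row 1: [-2 + 3*I/2, 2]; row 2: [-2, -2 - 3*I/2]


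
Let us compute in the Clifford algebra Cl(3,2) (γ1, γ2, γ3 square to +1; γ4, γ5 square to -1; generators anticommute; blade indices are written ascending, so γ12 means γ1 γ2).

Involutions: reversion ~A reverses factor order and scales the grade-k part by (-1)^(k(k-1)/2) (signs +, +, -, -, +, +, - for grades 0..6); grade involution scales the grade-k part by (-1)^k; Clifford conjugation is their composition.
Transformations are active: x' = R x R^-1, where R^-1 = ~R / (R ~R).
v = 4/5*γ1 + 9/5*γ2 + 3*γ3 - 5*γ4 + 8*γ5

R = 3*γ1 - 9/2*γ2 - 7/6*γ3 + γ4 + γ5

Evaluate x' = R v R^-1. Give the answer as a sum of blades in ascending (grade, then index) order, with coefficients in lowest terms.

~R = 3*γ1 - 9/2*γ2 - 7/6*γ3 + γ4 + γ5, and R ~R = 515/18, so R^-1 = ~R / (515/18).
R v = -61/5 + 9*γ12 + 149/15*γ13 - 79/5*γ14 + 116/5*γ15 - 57/5*γ23 + 207/10*γ24 - 189/5*γ25 + 17/6*γ34 - 37/3*γ35 + 13*γ45
Answer: -8648/2575*γ1 + 5247/2575*γ2 - 5163/2575*γ3 + 10679/2575*γ4 - 22796/2575*γ5


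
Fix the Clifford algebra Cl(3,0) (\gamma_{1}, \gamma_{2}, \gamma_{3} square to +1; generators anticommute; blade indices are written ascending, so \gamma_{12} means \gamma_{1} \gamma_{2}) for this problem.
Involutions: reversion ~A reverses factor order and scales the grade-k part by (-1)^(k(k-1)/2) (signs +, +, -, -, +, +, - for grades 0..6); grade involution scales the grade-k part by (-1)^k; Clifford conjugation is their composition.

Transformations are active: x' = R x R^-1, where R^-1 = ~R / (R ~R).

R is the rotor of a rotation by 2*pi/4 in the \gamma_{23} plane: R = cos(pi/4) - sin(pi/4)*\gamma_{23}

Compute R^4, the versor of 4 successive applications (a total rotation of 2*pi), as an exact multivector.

Half-angle bookkeeping: 4 applications in \gamma_{23} add up to rotor phase 4*pi/4 = \pi, so R^4 = cos(\pi) - sin(\pi)*\gamma_{23}.
cos(\pi) = -1 and sin(\pi) = 0, so R^4 = -1. The total rotation 2*pi is 1 full turn, so every vector returns to itself, yet the rotor is -1, on the OTHER sheet of the double cover (an odd number of 2*pi turns).
Answer: -1


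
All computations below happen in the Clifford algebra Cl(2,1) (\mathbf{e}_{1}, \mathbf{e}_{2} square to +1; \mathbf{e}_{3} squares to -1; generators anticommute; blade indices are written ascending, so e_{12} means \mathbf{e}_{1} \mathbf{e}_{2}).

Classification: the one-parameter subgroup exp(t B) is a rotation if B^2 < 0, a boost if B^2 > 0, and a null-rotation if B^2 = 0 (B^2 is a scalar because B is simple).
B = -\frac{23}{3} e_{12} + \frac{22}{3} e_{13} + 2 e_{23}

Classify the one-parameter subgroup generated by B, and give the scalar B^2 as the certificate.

B^2 term by term: the squares give (-\frac{23}{3})^2*(e_{12})^2 + (\frac{22}{3})^2*(e_{13})^2 + (2)^2*(e_{23})^2 = \frac{529}{9}*(-1) + \frac{484}{9}*(+1) + 4*(+1) = -1 (each basis 2-blade squares to minus the product of its generators' squares); cross terms between blades sharing an index anticommute and cancel. So B^2 = -1.
Answer: rotation, certificate B^2 = -1. Why this suffices: the scalar -1 survives any versor conjugation, so its sign alone determines the class however B is presented.


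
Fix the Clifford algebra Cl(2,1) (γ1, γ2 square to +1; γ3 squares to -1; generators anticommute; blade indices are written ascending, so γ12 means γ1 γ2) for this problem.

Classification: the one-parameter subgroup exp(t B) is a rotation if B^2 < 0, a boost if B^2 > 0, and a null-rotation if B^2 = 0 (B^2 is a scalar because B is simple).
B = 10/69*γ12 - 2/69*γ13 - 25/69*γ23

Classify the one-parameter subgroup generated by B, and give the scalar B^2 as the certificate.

B^2 term by term: the squares give (10/69)^2*(γ12)^2 + (-2/69)^2*(γ13)^2 + (-25/69)^2*(γ23)^2 = 100/4761*(-1) + 4/4761*(+1) + 625/4761*(+1) = 1/9 (each basis 2-blade squares to minus the product of its generators' squares); cross terms between blades sharing an index anticommute and cancel. So B^2 = 1/9.
Answer: boost, certificate B^2 = 1/9. The scalar 1/9 is the complete invariant here: its sign names the subgroup type.


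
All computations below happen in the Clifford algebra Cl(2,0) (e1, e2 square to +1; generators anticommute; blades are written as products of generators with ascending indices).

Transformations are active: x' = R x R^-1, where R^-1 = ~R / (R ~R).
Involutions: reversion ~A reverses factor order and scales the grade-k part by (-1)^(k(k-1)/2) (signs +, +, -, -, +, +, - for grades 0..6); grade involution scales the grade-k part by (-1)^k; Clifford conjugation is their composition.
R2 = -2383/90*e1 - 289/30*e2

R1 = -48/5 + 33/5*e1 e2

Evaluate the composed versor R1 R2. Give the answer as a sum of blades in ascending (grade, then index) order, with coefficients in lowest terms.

Distribute over the terms of R1 (each basis-blade product reordered to ascending indices, repeated generators contracted through their squares):
(-48/5) R2 = 19064/75*e1 + 2312/25*e2
(33/5*e1 e2) R2 = -3179/50*e1 + 26213/150*e2
Summing the partial products and collecting blades:
Answer: 28591/150*e1 + 8017/30*e2


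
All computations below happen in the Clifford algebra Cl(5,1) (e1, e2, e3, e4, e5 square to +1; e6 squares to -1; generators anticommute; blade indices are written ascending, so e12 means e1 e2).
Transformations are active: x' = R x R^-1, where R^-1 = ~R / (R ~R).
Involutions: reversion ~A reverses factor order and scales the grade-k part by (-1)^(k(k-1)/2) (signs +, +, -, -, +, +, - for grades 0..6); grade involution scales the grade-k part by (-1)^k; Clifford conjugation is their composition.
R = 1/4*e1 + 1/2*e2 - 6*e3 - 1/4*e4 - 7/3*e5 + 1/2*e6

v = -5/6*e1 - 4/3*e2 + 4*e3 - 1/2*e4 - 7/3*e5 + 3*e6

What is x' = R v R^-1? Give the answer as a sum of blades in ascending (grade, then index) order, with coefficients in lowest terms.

~R = 1/4*e1 + 1/2*e2 - 6*e3 - 1/4*e4 - 7/3*e5 + 1/2*e6, and R ~R = 2993/72, so R^-1 = ~R / (2993/72).
R v = -749/36 + 1/12*e12 - 4*e13 - 1/3*e14 - 91/36*e15 + 7/6*e16 - 6*e23 - 7/12*e24 - 77/18*e25 + 13/6*e26 + 4*e34 + 70/3*e35 - 20*e36 - 7/12*e45 - 1/2*e46 - 35/6*e56
Answer: 10471/17958*e1 + 7478/8979*e2 + 6004/2993*e3 + 4491/5986*e4 + 41923/8979*e5 - 10477/2993*e6


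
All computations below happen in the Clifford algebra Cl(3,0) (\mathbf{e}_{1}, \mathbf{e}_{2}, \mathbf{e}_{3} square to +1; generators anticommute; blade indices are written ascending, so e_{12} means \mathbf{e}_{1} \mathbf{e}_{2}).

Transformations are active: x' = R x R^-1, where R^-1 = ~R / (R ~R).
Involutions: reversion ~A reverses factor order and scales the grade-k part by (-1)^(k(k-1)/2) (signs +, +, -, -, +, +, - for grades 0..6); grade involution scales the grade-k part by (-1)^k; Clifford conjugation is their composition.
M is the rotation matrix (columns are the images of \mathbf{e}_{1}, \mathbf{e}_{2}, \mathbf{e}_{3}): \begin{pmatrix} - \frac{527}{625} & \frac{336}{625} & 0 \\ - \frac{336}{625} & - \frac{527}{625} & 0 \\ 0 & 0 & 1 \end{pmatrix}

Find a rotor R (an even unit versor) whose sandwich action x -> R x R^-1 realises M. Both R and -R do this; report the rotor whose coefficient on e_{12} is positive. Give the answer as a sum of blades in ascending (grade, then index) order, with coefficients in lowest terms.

Method: write R = a + b12*e_{12} + b13*e_{13} + b23*e_{23} with a^2 + b12^2 + b13^2 + b23^2 = 1 (so R^-1 = ~R). Expanding the columns R e_j ~R gives tr M = 4a^2 - 1 and, from the antisymmetric part, M21 - M12 = -4a*b12, M13 - M31 = 4a*b13, M32 - M23 = -4a*b23.
Here tr M = -\frac{429}{625}, so a^2 = (1 + tr M)/4 = \frac{49}{625} and a = ±\frac{7}{25}. Taking a = \frac{7}{25}: M21 - M12 = -\frac{672}{625}, M13 - M31 = 0, M32 - M23 = 0, giving b12 = \frac{24}{25}, b13 = 0, b23 = 0, i.e. R = \frac{7}{25} + \frac{24}{25} e_{12}.
Its e_{12} coefficient is already positive.
Answer: \frac{7}{25} + \frac{24}{25} e_{12}. Uniqueness: Spin(3) -> SO(3) maps R and -R to the same rotation of trace -\frac{429}{625}; fixing the sign of the e_{12} coefficient removes the ambiguity.


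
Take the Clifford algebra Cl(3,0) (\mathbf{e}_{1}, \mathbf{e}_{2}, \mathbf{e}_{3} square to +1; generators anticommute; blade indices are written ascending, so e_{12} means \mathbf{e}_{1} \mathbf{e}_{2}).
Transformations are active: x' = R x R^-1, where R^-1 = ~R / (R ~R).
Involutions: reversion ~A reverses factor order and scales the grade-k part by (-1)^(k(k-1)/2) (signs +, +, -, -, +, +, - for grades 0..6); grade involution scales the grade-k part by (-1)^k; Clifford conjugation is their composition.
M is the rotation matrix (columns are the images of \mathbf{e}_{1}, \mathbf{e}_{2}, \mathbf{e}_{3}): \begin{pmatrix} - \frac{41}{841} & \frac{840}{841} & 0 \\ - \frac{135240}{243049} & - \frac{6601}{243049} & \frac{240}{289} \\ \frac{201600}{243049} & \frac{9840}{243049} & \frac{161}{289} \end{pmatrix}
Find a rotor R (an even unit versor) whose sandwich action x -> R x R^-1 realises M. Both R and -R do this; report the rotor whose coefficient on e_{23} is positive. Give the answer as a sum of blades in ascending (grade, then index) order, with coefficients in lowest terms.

Method: write R = a + b12*e_{12} + b13*e_{13} + b23*e_{23} with a^2 + b12^2 + b13^2 + b23^2 = 1 (so R^-1 = ~R). Expanding the columns R e_j ~R gives tr M = 4a^2 - 1 and, from the antisymmetric part, M21 - M12 = -4a*b12, M13 - M31 = 4a*b13, M32 - M23 = -4a*b23.
Here tr M = \frac{116951}{243049}, so a^2 = (1 + tr M)/4 = \frac{90000}{243049} and a = ±\frac{300}{493}. Taking a = \frac{300}{493}: M21 - M12 = -\frac{378000}{243049}, M13 - M31 = -\frac{201600}{243049}, M32 - M23 = -\frac{192000}{243049}, giving b12 = \frac{315}{493}, b13 = -\frac{168}{493}, b23 = \frac{160}{493}, i.e. R = \frac{300}{493} + \frac{315}{493} e_{12} - \frac{168}{493} e_{13} + \frac{160}{493} e_{23}.
Its e_{23} coefficient is already positive.
Answer: \frac{300}{493} + \frac{315}{493} e_{12} - \frac{168}{493} e_{13} + \frac{160}{493} e_{23}. Recall the cover is two-to-one: with M of trace \frac{116951}{243049}, both preimages act alike, and the stated e_{23} sign chooses the sheet.


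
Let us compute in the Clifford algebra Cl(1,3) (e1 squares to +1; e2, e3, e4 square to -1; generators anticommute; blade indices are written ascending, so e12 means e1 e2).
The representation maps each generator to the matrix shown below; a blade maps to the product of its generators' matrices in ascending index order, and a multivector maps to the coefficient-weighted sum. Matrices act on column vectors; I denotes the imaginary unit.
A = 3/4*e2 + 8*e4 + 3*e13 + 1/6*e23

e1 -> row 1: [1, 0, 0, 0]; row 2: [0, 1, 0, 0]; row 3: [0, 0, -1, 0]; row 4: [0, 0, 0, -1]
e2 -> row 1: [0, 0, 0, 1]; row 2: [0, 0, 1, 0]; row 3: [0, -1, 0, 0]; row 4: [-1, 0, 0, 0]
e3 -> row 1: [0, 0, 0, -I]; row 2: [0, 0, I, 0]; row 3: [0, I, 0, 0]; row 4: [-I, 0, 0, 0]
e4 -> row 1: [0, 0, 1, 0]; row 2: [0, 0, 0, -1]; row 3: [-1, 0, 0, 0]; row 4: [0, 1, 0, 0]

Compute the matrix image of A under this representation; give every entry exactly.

Bivector images (products of the table entries): rho(e13) = rho(e1)rho(e3) = row 1: [0, 0, 0, -I]; row 2: [0, 0, I, 0]; row 3: [0, -I, 0, 0]; row 4: [I, 0, 0, 0]; rho(e23) = rho(e2)rho(e3) = row 1: [-I, 0, 0, 0]; row 2: [0, I, 0, 0]; row 3: [0, 0, -I, 0]; row 4: [0, 0, 0, I].
M = (3/4)*rho(e2) + (8)*rho(e4) + (3)*rho(e13) + (1/6)*rho(e23), summed entrywise:
Answer: row 1: [-I/6, 0, 8, 3/4 - 3*I]; row 2: [0, I/6, 3/4 + 3*I, -8]; row 3: [-8, -3/4 - 3*I, -I/6, 0]; row 4: [-3/4 + 3*I, 8, 0, I/6]


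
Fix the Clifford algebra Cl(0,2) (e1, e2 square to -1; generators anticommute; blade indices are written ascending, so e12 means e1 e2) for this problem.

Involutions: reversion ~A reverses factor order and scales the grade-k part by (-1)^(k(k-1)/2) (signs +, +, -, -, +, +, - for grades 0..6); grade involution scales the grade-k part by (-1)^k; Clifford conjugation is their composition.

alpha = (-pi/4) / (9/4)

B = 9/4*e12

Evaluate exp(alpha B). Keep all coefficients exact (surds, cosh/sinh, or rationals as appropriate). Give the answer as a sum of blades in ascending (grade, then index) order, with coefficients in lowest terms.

B^2 = (9/4)^2*(e12)^2 = 81/16*(-1) = -81/16 (a basis 2-blade squares to minus the product of its generators' squares).
B^2 = -81/16 — circular case — the even/odd split gives cos and sin: l = 9/4, alpha*l = -pi/4, so exp(alpha B) = cos(-pi/4) + (sin(-pi/4)/(9/4))*B = sqrt(2)/2 + (-2*sqrt(2)/9)*B.
Answer: sqrt(2)/2 - sqrt(2)/2*e12


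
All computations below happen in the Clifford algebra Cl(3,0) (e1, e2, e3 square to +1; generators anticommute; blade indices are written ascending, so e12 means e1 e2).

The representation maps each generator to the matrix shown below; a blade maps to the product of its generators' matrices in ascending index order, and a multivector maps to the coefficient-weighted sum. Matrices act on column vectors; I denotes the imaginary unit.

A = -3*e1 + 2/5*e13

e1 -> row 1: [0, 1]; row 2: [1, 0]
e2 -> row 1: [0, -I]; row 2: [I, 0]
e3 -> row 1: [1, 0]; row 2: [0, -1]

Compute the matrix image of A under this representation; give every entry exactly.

Bivector images (products of the table entries): rho(e13) = rho(e1)rho(e3) = row 1: [0, -1]; row 2: [1, 0].
M = (-3)*rho(e1) + (2/5)*rho(e13), summed entrywise:
Answer: row 1: [0, -17/5]; row 2: [-13/5, 0]


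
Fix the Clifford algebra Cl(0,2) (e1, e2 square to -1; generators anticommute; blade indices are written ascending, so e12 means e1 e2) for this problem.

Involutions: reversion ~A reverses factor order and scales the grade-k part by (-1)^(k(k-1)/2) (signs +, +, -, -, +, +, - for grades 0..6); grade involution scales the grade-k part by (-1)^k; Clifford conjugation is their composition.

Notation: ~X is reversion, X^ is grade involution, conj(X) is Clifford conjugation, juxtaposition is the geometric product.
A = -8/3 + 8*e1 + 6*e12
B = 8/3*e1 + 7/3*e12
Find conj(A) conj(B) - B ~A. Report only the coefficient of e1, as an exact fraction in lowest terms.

first term: -106/3 + 64/9*e1 - 8/3*e2 + 56/9*e12
second term: -22/3 - 64/9*e1 + 104/3*e2 - 56/9*e12
Answer: 128/9


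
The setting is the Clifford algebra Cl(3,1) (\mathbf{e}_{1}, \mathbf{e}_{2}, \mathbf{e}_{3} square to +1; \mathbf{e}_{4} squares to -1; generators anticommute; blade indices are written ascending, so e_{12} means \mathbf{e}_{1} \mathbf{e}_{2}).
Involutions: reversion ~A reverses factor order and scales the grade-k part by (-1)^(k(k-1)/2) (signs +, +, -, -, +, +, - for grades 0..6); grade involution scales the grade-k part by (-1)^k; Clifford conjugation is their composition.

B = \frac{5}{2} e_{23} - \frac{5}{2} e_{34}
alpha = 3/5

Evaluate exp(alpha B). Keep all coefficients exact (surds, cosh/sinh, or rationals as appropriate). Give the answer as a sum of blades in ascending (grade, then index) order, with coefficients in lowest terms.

B^2 term by term: the squares give (\frac{5}{2})^2*(e_{23})^2 + (-\frac{5}{2})^2*(e_{34})^2 = \frac{25}{4}*(-1) + \frac{25}{4}*(+1) = 0 (each basis 2-blade squares to minus the product of its generators' squares); cross terms between blades sharing an index anticommute and cancel. So B^2 = 0.
B^2 = 0, and the exponential is exactly linear here: exp(alpha B) = 1 + alpha B (parabolic case).
Answer: 1 + \frac{3}{2} e_{23} - \frac{3}{2} e_{34}


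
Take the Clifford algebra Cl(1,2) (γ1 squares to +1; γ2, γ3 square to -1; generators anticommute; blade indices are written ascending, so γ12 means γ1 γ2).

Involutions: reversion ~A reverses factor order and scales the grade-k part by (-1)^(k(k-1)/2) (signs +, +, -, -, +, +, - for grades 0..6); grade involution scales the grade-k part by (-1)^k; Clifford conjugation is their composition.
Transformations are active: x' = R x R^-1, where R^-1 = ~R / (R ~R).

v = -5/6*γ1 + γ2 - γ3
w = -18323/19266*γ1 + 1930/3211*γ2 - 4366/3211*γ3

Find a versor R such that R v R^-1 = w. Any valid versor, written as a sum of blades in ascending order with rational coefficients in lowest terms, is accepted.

Construction: equal norms (both -47/36) license R = v + w = -17189/9633*γ1 + 5141/3211*γ2 - 7577/3211*γ3 — nothing changes along that direction, while (v - w)/2 changes sign, so v maps onto w.
Answer: -17189/9633*γ1 + 5141/3211*γ2 - 7577/3211*γ3


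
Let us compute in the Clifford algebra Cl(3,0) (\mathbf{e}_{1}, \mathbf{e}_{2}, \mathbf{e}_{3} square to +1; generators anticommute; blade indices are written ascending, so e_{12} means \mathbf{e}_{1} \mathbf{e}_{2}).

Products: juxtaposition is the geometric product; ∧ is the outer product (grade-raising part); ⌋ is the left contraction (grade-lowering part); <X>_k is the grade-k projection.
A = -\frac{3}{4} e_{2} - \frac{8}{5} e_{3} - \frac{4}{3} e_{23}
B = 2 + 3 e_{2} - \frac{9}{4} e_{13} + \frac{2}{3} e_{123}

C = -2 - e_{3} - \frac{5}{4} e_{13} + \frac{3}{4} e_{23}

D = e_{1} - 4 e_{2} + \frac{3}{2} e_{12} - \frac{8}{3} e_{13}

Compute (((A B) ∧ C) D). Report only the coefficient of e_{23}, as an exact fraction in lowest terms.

step 1: -\frac{9}{4} - \frac{122}{45} e_{1} - \frac{3}{2} e_{2} + \frac{4}{5} e_{3} + \frac{29}{15} e_{12} + \frac{1}{2} e_{13} + \frac{32}{15} e_{23} - \frac{27}{16} e_{123}
step 2: \frac{9}{2} + \frac{244}{45} e_{1} + 3 e_{2} + \frac{13}{20} e_{3} - \frac{58}{15} e_{12} + \frac{3257}{720} e_{13} - \frac{1069}{240} e_{23} - \frac{37}{15} e_{123}
step 3: \frac{3047}{270} + \frac{86}{5} e_{1} + \frac{26}{45} e_{2} - \frac{14299}{432} e_{3} - \frac{1091}{180} e_{12} - \frac{7601}{480} e_{13} - \frac{977}{288} e_{23} + \frac{16283}{720} e_{123}
Answer: -\frac{977}{288}


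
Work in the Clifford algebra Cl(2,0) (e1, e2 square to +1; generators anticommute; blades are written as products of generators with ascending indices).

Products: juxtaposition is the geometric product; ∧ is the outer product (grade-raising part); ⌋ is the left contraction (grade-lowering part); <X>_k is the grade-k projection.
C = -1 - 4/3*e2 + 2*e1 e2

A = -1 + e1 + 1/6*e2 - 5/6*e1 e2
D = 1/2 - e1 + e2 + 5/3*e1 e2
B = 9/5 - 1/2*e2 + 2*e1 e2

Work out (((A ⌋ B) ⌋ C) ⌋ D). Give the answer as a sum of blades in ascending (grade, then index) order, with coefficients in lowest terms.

step 1: -13/60 - 1/3*e1 + 5/2*e2 - 2*e1 e2
step 2: 53/60 - 5*e1 - 17/45*e2 - 13/30*e1 e2
step 3: 2083/360 - 137/540*e1 - 149/20*e2 + 53/36*e1 e2
Answer: 2083/360 - 137/540*e1 - 149/20*e2 + 53/36*e1 e2


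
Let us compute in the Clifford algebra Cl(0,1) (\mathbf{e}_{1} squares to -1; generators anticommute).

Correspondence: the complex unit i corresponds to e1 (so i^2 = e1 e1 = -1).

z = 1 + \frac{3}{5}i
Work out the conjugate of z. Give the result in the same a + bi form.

In blades: z = 1 + \frac{3}{5} e_{1}.
Conjugation here is Clifford conjugation: the scalar is fixed and the grade-1 and grade-2 blades all flip sign, giving 1 - \frac{3}{5} e_{1}; translating back:
Answer: 1 - \frac{3}{5}i


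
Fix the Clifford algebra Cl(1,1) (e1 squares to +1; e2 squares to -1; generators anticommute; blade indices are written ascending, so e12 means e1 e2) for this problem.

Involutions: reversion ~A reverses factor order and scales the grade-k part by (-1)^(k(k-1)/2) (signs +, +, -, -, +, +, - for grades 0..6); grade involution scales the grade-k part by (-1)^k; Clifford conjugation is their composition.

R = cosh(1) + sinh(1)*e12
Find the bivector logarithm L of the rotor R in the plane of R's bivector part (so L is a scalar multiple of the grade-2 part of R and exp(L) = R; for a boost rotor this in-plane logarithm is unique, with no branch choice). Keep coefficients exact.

The scalar part of R is cosh(1), so cosh pins the rapidity up to sign — the sign comes from the bivector part; dividing that part by sinh of the rapidity yields the plane, and the in-plane L = rapidity * plane is unique because the two sign choices cancel.
Concretely: cosh(rapidity) = cosh(1) gives rapidity = ±1, and since rapidity/sinh(rapidity) is even the sign is immaterial: L = (rapidity/sinh(rapidity)) * <R>_2 = (1/sinh(1)) * <R>_2.
Answer: e12


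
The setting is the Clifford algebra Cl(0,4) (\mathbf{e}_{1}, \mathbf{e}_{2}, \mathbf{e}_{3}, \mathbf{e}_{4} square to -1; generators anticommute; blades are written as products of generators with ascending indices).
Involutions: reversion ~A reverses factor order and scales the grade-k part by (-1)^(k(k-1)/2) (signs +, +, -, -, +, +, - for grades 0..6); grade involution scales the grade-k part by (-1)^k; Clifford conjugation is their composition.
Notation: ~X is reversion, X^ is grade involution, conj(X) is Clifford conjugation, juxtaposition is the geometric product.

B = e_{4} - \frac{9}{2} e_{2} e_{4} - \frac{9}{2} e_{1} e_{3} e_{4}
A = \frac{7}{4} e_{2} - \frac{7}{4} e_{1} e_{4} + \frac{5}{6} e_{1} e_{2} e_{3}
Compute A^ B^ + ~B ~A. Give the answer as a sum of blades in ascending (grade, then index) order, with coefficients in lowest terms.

first term: -\frac{7}{4} e_{1} - \frac{63}{8} e_{3} - \frac{63}{8} e_{4} + \frac{63}{8} e_{1} e_{2} - 2 e_{2} e_{4} + \frac{15}{4} e_{1} e_{3} e_{4} + \frac{209}{24} e_{1} e_{2} e_{3} e_{4}
second term: \frac{7}{4} e_{1} + \frac{63}{8} e_{3} + \frac{63}{8} e_{4} - \frac{63}{8} e_{1} e_{2} + 2 e_{2} e_{4} + \frac{15}{4} e_{1} e_{3} e_{4} + \frac{209}{24} e_{1} e_{2} e_{3} e_{4}
Answer: \frac{15}{2} e_{1} e_{3} e_{4} + \frac{209}{12} e_{1} e_{2} e_{3} e_{4}


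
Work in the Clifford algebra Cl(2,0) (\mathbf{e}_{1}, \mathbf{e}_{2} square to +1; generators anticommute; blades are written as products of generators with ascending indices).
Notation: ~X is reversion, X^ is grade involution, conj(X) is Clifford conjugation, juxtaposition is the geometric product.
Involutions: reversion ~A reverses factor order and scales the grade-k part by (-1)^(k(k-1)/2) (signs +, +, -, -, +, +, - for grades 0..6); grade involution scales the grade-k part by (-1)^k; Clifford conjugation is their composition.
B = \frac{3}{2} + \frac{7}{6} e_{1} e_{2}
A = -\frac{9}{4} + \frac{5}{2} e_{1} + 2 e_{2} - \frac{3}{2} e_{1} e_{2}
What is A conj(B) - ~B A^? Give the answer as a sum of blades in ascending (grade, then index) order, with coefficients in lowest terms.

first term: -\frac{41}{8} + \frac{73}{12} e_{1} + \frac{1}{12} e_{2} + \frac{3}{8} e_{1} e_{2}
second term: -\frac{41}{8} - \frac{17}{12} e_{1} - \frac{71}{12} e_{2} + \frac{3}{8} e_{1} e_{2}
Answer: \frac{15}{2} e_{1} + 6 e_{2}


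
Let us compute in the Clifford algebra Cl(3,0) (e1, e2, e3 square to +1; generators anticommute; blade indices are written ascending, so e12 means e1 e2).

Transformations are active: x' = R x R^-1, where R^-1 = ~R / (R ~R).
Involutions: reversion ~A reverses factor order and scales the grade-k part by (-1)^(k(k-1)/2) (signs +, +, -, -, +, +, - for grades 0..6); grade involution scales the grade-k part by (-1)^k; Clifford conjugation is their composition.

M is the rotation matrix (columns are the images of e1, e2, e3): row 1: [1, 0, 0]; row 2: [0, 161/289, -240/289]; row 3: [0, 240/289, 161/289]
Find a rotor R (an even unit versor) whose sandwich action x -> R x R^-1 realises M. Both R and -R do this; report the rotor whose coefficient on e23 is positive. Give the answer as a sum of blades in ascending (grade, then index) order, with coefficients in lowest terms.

Method: write R = a + b12*e12 + b13*e13 + b23*e23 with a^2 + b12^2 + b13^2 + b23^2 = 1 (so R^-1 = ~R). Expanding the columns R e_j ~R gives tr M = 4a^2 - 1 and, from the antisymmetric part, M21 - M12 = -4a*b12, M13 - M31 = 4a*b13, M32 - M23 = -4a*b23.
Here tr M = 611/289, so a^2 = (1 + tr M)/4 = 225/289 and a = ±15/17. Taking a = 15/17: M21 - M12 = 0, M13 - M31 = 0, M32 - M23 = 480/289, giving b12 = 0, b13 = 0, b23 = -8/17, i.e. R = 15/17 - 8/17*e23.
Its e23 coefficient is negative, so report the other preimage -R.
Answer: -15/17 + 8/17*e23. Why the constraint matters: R and -R act identically through the sandwich — M has trace 611/289 either way — so only the sign condition on e23 picks one of the two preimages.


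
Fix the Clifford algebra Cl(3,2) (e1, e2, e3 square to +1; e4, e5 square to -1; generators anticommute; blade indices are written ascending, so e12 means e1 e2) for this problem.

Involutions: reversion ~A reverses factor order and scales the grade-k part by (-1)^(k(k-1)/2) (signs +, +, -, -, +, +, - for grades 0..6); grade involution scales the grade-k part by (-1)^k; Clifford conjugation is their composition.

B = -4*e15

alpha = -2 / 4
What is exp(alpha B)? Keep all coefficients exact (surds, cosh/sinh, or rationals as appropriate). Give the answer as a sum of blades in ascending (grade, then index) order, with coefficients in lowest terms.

B^2 = (-4)^2*(e15)^2 = 16*(+1) = 16 (a basis 2-blade squares to minus the product of its generators' squares).
B^2 = 16 — hyperbolic case — the even/odd split gives cosh and sinh: l = 4, alpha*l = -2, so exp(alpha B) = cosh(-2) + (sinh(-2)/4)*B = cosh(2) + (-sinh(2)/4)*B.
Answer: cosh(2) + sinh(2)*e15
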